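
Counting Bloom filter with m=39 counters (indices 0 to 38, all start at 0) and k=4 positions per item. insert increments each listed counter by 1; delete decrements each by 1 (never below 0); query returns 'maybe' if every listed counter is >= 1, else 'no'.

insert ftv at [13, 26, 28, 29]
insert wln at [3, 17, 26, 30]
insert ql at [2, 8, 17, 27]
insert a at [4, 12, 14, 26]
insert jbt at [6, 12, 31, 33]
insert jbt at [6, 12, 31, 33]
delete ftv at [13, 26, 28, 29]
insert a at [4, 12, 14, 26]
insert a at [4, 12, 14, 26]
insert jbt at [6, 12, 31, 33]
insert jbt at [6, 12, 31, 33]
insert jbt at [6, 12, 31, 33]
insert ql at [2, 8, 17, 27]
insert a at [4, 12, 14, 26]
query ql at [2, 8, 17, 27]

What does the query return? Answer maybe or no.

Step 1: insert ftv at [13, 26, 28, 29] -> counters=[0,0,0,0,0,0,0,0,0,0,0,0,0,1,0,0,0,0,0,0,0,0,0,0,0,0,1,0,1,1,0,0,0,0,0,0,0,0,0]
Step 2: insert wln at [3, 17, 26, 30] -> counters=[0,0,0,1,0,0,0,0,0,0,0,0,0,1,0,0,0,1,0,0,0,0,0,0,0,0,2,0,1,1,1,0,0,0,0,0,0,0,0]
Step 3: insert ql at [2, 8, 17, 27] -> counters=[0,0,1,1,0,0,0,0,1,0,0,0,0,1,0,0,0,2,0,0,0,0,0,0,0,0,2,1,1,1,1,0,0,0,0,0,0,0,0]
Step 4: insert a at [4, 12, 14, 26] -> counters=[0,0,1,1,1,0,0,0,1,0,0,0,1,1,1,0,0,2,0,0,0,0,0,0,0,0,3,1,1,1,1,0,0,0,0,0,0,0,0]
Step 5: insert jbt at [6, 12, 31, 33] -> counters=[0,0,1,1,1,0,1,0,1,0,0,0,2,1,1,0,0,2,0,0,0,0,0,0,0,0,3,1,1,1,1,1,0,1,0,0,0,0,0]
Step 6: insert jbt at [6, 12, 31, 33] -> counters=[0,0,1,1,1,0,2,0,1,0,0,0,3,1,1,0,0,2,0,0,0,0,0,0,0,0,3,1,1,1,1,2,0,2,0,0,0,0,0]
Step 7: delete ftv at [13, 26, 28, 29] -> counters=[0,0,1,1,1,0,2,0,1,0,0,0,3,0,1,0,0,2,0,0,0,0,0,0,0,0,2,1,0,0,1,2,0,2,0,0,0,0,0]
Step 8: insert a at [4, 12, 14, 26] -> counters=[0,0,1,1,2,0,2,0,1,0,0,0,4,0,2,0,0,2,0,0,0,0,0,0,0,0,3,1,0,0,1,2,0,2,0,0,0,0,0]
Step 9: insert a at [4, 12, 14, 26] -> counters=[0,0,1,1,3,0,2,0,1,0,0,0,5,0,3,0,0,2,0,0,0,0,0,0,0,0,4,1,0,0,1,2,0,2,0,0,0,0,0]
Step 10: insert jbt at [6, 12, 31, 33] -> counters=[0,0,1,1,3,0,3,0,1,0,0,0,6,0,3,0,0,2,0,0,0,0,0,0,0,0,4,1,0,0,1,3,0,3,0,0,0,0,0]
Step 11: insert jbt at [6, 12, 31, 33] -> counters=[0,0,1,1,3,0,4,0,1,0,0,0,7,0,3,0,0,2,0,0,0,0,0,0,0,0,4,1,0,0,1,4,0,4,0,0,0,0,0]
Step 12: insert jbt at [6, 12, 31, 33] -> counters=[0,0,1,1,3,0,5,0,1,0,0,0,8,0,3,0,0,2,0,0,0,0,0,0,0,0,4,1,0,0,1,5,0,5,0,0,0,0,0]
Step 13: insert ql at [2, 8, 17, 27] -> counters=[0,0,2,1,3,0,5,0,2,0,0,0,8,0,3,0,0,3,0,0,0,0,0,0,0,0,4,2,0,0,1,5,0,5,0,0,0,0,0]
Step 14: insert a at [4, 12, 14, 26] -> counters=[0,0,2,1,4,0,5,0,2,0,0,0,9,0,4,0,0,3,0,0,0,0,0,0,0,0,5,2,0,0,1,5,0,5,0,0,0,0,0]
Query ql: check counters[2]=2 counters[8]=2 counters[17]=3 counters[27]=2 -> maybe

Answer: maybe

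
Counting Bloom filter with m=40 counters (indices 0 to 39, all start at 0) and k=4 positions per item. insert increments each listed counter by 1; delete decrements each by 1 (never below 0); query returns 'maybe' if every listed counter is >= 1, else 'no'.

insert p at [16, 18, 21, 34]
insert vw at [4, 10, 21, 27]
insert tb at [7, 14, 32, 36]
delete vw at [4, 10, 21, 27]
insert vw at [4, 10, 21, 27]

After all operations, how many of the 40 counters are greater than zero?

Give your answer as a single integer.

Answer: 11

Derivation:
Step 1: insert p at [16, 18, 21, 34] -> counters=[0,0,0,0,0,0,0,0,0,0,0,0,0,0,0,0,1,0,1,0,0,1,0,0,0,0,0,0,0,0,0,0,0,0,1,0,0,0,0,0]
Step 2: insert vw at [4, 10, 21, 27] -> counters=[0,0,0,0,1,0,0,0,0,0,1,0,0,0,0,0,1,0,1,0,0,2,0,0,0,0,0,1,0,0,0,0,0,0,1,0,0,0,0,0]
Step 3: insert tb at [7, 14, 32, 36] -> counters=[0,0,0,0,1,0,0,1,0,0,1,0,0,0,1,0,1,0,1,0,0,2,0,0,0,0,0,1,0,0,0,0,1,0,1,0,1,0,0,0]
Step 4: delete vw at [4, 10, 21, 27] -> counters=[0,0,0,0,0,0,0,1,0,0,0,0,0,0,1,0,1,0,1,0,0,1,0,0,0,0,0,0,0,0,0,0,1,0,1,0,1,0,0,0]
Step 5: insert vw at [4, 10, 21, 27] -> counters=[0,0,0,0,1,0,0,1,0,0,1,0,0,0,1,0,1,0,1,0,0,2,0,0,0,0,0,1,0,0,0,0,1,0,1,0,1,0,0,0]
Final counters=[0,0,0,0,1,0,0,1,0,0,1,0,0,0,1,0,1,0,1,0,0,2,0,0,0,0,0,1,0,0,0,0,1,0,1,0,1,0,0,0] -> 11 nonzero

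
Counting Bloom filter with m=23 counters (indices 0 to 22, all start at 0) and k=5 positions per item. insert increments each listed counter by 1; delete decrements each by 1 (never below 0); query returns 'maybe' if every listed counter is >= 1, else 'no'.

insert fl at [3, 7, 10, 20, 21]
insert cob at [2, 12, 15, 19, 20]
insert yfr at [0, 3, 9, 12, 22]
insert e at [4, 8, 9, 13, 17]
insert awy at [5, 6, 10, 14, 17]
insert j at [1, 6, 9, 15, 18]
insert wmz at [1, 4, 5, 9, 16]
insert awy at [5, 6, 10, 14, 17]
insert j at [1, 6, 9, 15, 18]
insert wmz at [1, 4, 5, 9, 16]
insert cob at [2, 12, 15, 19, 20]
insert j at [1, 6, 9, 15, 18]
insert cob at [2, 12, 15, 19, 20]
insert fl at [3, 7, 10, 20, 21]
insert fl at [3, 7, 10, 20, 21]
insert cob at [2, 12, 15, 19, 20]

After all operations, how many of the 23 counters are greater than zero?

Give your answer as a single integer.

Answer: 22

Derivation:
Step 1: insert fl at [3, 7, 10, 20, 21] -> counters=[0,0,0,1,0,0,0,1,0,0,1,0,0,0,0,0,0,0,0,0,1,1,0]
Step 2: insert cob at [2, 12, 15, 19, 20] -> counters=[0,0,1,1,0,0,0,1,0,0,1,0,1,0,0,1,0,0,0,1,2,1,0]
Step 3: insert yfr at [0, 3, 9, 12, 22] -> counters=[1,0,1,2,0,0,0,1,0,1,1,0,2,0,0,1,0,0,0,1,2,1,1]
Step 4: insert e at [4, 8, 9, 13, 17] -> counters=[1,0,1,2,1,0,0,1,1,2,1,0,2,1,0,1,0,1,0,1,2,1,1]
Step 5: insert awy at [5, 6, 10, 14, 17] -> counters=[1,0,1,2,1,1,1,1,1,2,2,0,2,1,1,1,0,2,0,1,2,1,1]
Step 6: insert j at [1, 6, 9, 15, 18] -> counters=[1,1,1,2,1,1,2,1,1,3,2,0,2,1,1,2,0,2,1,1,2,1,1]
Step 7: insert wmz at [1, 4, 5, 9, 16] -> counters=[1,2,1,2,2,2,2,1,1,4,2,0,2,1,1,2,1,2,1,1,2,1,1]
Step 8: insert awy at [5, 6, 10, 14, 17] -> counters=[1,2,1,2,2,3,3,1,1,4,3,0,2,1,2,2,1,3,1,1,2,1,1]
Step 9: insert j at [1, 6, 9, 15, 18] -> counters=[1,3,1,2,2,3,4,1,1,5,3,0,2,1,2,3,1,3,2,1,2,1,1]
Step 10: insert wmz at [1, 4, 5, 9, 16] -> counters=[1,4,1,2,3,4,4,1,1,6,3,0,2,1,2,3,2,3,2,1,2,1,1]
Step 11: insert cob at [2, 12, 15, 19, 20] -> counters=[1,4,2,2,3,4,4,1,1,6,3,0,3,1,2,4,2,3,2,2,3,1,1]
Step 12: insert j at [1, 6, 9, 15, 18] -> counters=[1,5,2,2,3,4,5,1,1,7,3,0,3,1,2,5,2,3,3,2,3,1,1]
Step 13: insert cob at [2, 12, 15, 19, 20] -> counters=[1,5,3,2,3,4,5,1,1,7,3,0,4,1,2,6,2,3,3,3,4,1,1]
Step 14: insert fl at [3, 7, 10, 20, 21] -> counters=[1,5,3,3,3,4,5,2,1,7,4,0,4,1,2,6,2,3,3,3,5,2,1]
Step 15: insert fl at [3, 7, 10, 20, 21] -> counters=[1,5,3,4,3,4,5,3,1,7,5,0,4,1,2,6,2,3,3,3,6,3,1]
Step 16: insert cob at [2, 12, 15, 19, 20] -> counters=[1,5,4,4,3,4,5,3,1,7,5,0,5,1,2,7,2,3,3,4,7,3,1]
Final counters=[1,5,4,4,3,4,5,3,1,7,5,0,5,1,2,7,2,3,3,4,7,3,1] -> 22 nonzero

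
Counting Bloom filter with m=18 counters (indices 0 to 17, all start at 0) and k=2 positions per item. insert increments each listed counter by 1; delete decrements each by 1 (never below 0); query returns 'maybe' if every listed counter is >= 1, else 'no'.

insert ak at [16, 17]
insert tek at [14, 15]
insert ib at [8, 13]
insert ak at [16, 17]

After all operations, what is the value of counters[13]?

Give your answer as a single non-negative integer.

Step 1: insert ak at [16, 17] -> counters=[0,0,0,0,0,0,0,0,0,0,0,0,0,0,0,0,1,1]
Step 2: insert tek at [14, 15] -> counters=[0,0,0,0,0,0,0,0,0,0,0,0,0,0,1,1,1,1]
Step 3: insert ib at [8, 13] -> counters=[0,0,0,0,0,0,0,0,1,0,0,0,0,1,1,1,1,1]
Step 4: insert ak at [16, 17] -> counters=[0,0,0,0,0,0,0,0,1,0,0,0,0,1,1,1,2,2]
Final counters=[0,0,0,0,0,0,0,0,1,0,0,0,0,1,1,1,2,2] -> counters[13]=1

Answer: 1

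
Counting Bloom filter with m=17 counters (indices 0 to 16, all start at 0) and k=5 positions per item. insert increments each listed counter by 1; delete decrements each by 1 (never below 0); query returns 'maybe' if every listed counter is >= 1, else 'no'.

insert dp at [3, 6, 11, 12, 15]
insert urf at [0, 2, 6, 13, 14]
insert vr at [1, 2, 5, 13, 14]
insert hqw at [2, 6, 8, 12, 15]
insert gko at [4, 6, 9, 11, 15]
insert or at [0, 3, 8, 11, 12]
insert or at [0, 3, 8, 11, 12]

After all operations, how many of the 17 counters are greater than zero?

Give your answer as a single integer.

Step 1: insert dp at [3, 6, 11, 12, 15] -> counters=[0,0,0,1,0,0,1,0,0,0,0,1,1,0,0,1,0]
Step 2: insert urf at [0, 2, 6, 13, 14] -> counters=[1,0,1,1,0,0,2,0,0,0,0,1,1,1,1,1,0]
Step 3: insert vr at [1, 2, 5, 13, 14] -> counters=[1,1,2,1,0,1,2,0,0,0,0,1,1,2,2,1,0]
Step 4: insert hqw at [2, 6, 8, 12, 15] -> counters=[1,1,3,1,0,1,3,0,1,0,0,1,2,2,2,2,0]
Step 5: insert gko at [4, 6, 9, 11, 15] -> counters=[1,1,3,1,1,1,4,0,1,1,0,2,2,2,2,3,0]
Step 6: insert or at [0, 3, 8, 11, 12] -> counters=[2,1,3,2,1,1,4,0,2,1,0,3,3,2,2,3,0]
Step 7: insert or at [0, 3, 8, 11, 12] -> counters=[3,1,3,3,1,1,4,0,3,1,0,4,4,2,2,3,0]
Final counters=[3,1,3,3,1,1,4,0,3,1,0,4,4,2,2,3,0] -> 14 nonzero

Answer: 14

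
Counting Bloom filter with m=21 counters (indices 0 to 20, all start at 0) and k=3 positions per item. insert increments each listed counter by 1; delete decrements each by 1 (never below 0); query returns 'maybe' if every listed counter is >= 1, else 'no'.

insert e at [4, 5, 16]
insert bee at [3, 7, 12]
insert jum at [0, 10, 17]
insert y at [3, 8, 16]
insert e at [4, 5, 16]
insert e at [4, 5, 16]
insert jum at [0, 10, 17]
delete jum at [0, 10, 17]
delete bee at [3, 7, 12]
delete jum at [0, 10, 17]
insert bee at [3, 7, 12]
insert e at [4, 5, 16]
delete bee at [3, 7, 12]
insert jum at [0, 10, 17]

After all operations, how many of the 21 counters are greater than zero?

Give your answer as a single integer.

Step 1: insert e at [4, 5, 16] -> counters=[0,0,0,0,1,1,0,0,0,0,0,0,0,0,0,0,1,0,0,0,0]
Step 2: insert bee at [3, 7, 12] -> counters=[0,0,0,1,1,1,0,1,0,0,0,0,1,0,0,0,1,0,0,0,0]
Step 3: insert jum at [0, 10, 17] -> counters=[1,0,0,1,1,1,0,1,0,0,1,0,1,0,0,0,1,1,0,0,0]
Step 4: insert y at [3, 8, 16] -> counters=[1,0,0,2,1,1,0,1,1,0,1,0,1,0,0,0,2,1,0,0,0]
Step 5: insert e at [4, 5, 16] -> counters=[1,0,0,2,2,2,0,1,1,0,1,0,1,0,0,0,3,1,0,0,0]
Step 6: insert e at [4, 5, 16] -> counters=[1,0,0,2,3,3,0,1,1,0,1,0,1,0,0,0,4,1,0,0,0]
Step 7: insert jum at [0, 10, 17] -> counters=[2,0,0,2,3,3,0,1,1,0,2,0,1,0,0,0,4,2,0,0,0]
Step 8: delete jum at [0, 10, 17] -> counters=[1,0,0,2,3,3,0,1,1,0,1,0,1,0,0,0,4,1,0,0,0]
Step 9: delete bee at [3, 7, 12] -> counters=[1,0,0,1,3,3,0,0,1,0,1,0,0,0,0,0,4,1,0,0,0]
Step 10: delete jum at [0, 10, 17] -> counters=[0,0,0,1,3,3,0,0,1,0,0,0,0,0,0,0,4,0,0,0,0]
Step 11: insert bee at [3, 7, 12] -> counters=[0,0,0,2,3,3,0,1,1,0,0,0,1,0,0,0,4,0,0,0,0]
Step 12: insert e at [4, 5, 16] -> counters=[0,0,0,2,4,4,0,1,1,0,0,0,1,0,0,0,5,0,0,0,0]
Step 13: delete bee at [3, 7, 12] -> counters=[0,0,0,1,4,4,0,0,1,0,0,0,0,0,0,0,5,0,0,0,0]
Step 14: insert jum at [0, 10, 17] -> counters=[1,0,0,1,4,4,0,0,1,0,1,0,0,0,0,0,5,1,0,0,0]
Final counters=[1,0,0,1,4,4,0,0,1,0,1,0,0,0,0,0,5,1,0,0,0] -> 8 nonzero

Answer: 8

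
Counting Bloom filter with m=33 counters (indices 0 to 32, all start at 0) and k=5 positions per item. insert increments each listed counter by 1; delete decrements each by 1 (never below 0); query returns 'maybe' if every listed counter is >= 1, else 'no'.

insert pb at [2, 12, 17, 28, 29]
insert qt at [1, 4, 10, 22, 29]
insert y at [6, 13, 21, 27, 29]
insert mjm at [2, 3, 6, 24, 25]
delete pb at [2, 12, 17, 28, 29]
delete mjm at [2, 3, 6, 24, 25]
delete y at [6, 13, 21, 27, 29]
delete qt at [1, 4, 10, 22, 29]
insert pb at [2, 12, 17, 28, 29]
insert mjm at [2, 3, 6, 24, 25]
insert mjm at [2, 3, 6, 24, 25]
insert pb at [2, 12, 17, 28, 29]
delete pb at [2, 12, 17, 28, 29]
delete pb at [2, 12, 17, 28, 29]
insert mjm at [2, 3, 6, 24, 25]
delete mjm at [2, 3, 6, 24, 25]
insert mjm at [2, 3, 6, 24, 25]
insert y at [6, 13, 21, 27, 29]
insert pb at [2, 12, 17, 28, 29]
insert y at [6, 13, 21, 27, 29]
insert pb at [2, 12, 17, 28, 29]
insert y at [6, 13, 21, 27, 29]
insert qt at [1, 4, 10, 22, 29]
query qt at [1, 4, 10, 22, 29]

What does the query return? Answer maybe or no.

Answer: maybe

Derivation:
Step 1: insert pb at [2, 12, 17, 28, 29] -> counters=[0,0,1,0,0,0,0,0,0,0,0,0,1,0,0,0,0,1,0,0,0,0,0,0,0,0,0,0,1,1,0,0,0]
Step 2: insert qt at [1, 4, 10, 22, 29] -> counters=[0,1,1,0,1,0,0,0,0,0,1,0,1,0,0,0,0,1,0,0,0,0,1,0,0,0,0,0,1,2,0,0,0]
Step 3: insert y at [6, 13, 21, 27, 29] -> counters=[0,1,1,0,1,0,1,0,0,0,1,0,1,1,0,0,0,1,0,0,0,1,1,0,0,0,0,1,1,3,0,0,0]
Step 4: insert mjm at [2, 3, 6, 24, 25] -> counters=[0,1,2,1,1,0,2,0,0,0,1,0,1,1,0,0,0,1,0,0,0,1,1,0,1,1,0,1,1,3,0,0,0]
Step 5: delete pb at [2, 12, 17, 28, 29] -> counters=[0,1,1,1,1,0,2,0,0,0,1,0,0,1,0,0,0,0,0,0,0,1,1,0,1,1,0,1,0,2,0,0,0]
Step 6: delete mjm at [2, 3, 6, 24, 25] -> counters=[0,1,0,0,1,0,1,0,0,0,1,0,0,1,0,0,0,0,0,0,0,1,1,0,0,0,0,1,0,2,0,0,0]
Step 7: delete y at [6, 13, 21, 27, 29] -> counters=[0,1,0,0,1,0,0,0,0,0,1,0,0,0,0,0,0,0,0,0,0,0,1,0,0,0,0,0,0,1,0,0,0]
Step 8: delete qt at [1, 4, 10, 22, 29] -> counters=[0,0,0,0,0,0,0,0,0,0,0,0,0,0,0,0,0,0,0,0,0,0,0,0,0,0,0,0,0,0,0,0,0]
Step 9: insert pb at [2, 12, 17, 28, 29] -> counters=[0,0,1,0,0,0,0,0,0,0,0,0,1,0,0,0,0,1,0,0,0,0,0,0,0,0,0,0,1,1,0,0,0]
Step 10: insert mjm at [2, 3, 6, 24, 25] -> counters=[0,0,2,1,0,0,1,0,0,0,0,0,1,0,0,0,0,1,0,0,0,0,0,0,1,1,0,0,1,1,0,0,0]
Step 11: insert mjm at [2, 3, 6, 24, 25] -> counters=[0,0,3,2,0,0,2,0,0,0,0,0,1,0,0,0,0,1,0,0,0,0,0,0,2,2,0,0,1,1,0,0,0]
Step 12: insert pb at [2, 12, 17, 28, 29] -> counters=[0,0,4,2,0,0,2,0,0,0,0,0,2,0,0,0,0,2,0,0,0,0,0,0,2,2,0,0,2,2,0,0,0]
Step 13: delete pb at [2, 12, 17, 28, 29] -> counters=[0,0,3,2,0,0,2,0,0,0,0,0,1,0,0,0,0,1,0,0,0,0,0,0,2,2,0,0,1,1,0,0,0]
Step 14: delete pb at [2, 12, 17, 28, 29] -> counters=[0,0,2,2,0,0,2,0,0,0,0,0,0,0,0,0,0,0,0,0,0,0,0,0,2,2,0,0,0,0,0,0,0]
Step 15: insert mjm at [2, 3, 6, 24, 25] -> counters=[0,0,3,3,0,0,3,0,0,0,0,0,0,0,0,0,0,0,0,0,0,0,0,0,3,3,0,0,0,0,0,0,0]
Step 16: delete mjm at [2, 3, 6, 24, 25] -> counters=[0,0,2,2,0,0,2,0,0,0,0,0,0,0,0,0,0,0,0,0,0,0,0,0,2,2,0,0,0,0,0,0,0]
Step 17: insert mjm at [2, 3, 6, 24, 25] -> counters=[0,0,3,3,0,0,3,0,0,0,0,0,0,0,0,0,0,0,0,0,0,0,0,0,3,3,0,0,0,0,0,0,0]
Step 18: insert y at [6, 13, 21, 27, 29] -> counters=[0,0,3,3,0,0,4,0,0,0,0,0,0,1,0,0,0,0,0,0,0,1,0,0,3,3,0,1,0,1,0,0,0]
Step 19: insert pb at [2, 12, 17, 28, 29] -> counters=[0,0,4,3,0,0,4,0,0,0,0,0,1,1,0,0,0,1,0,0,0,1,0,0,3,3,0,1,1,2,0,0,0]
Step 20: insert y at [6, 13, 21, 27, 29] -> counters=[0,0,4,3,0,0,5,0,0,0,0,0,1,2,0,0,0,1,0,0,0,2,0,0,3,3,0,2,1,3,0,0,0]
Step 21: insert pb at [2, 12, 17, 28, 29] -> counters=[0,0,5,3,0,0,5,0,0,0,0,0,2,2,0,0,0,2,0,0,0,2,0,0,3,3,0,2,2,4,0,0,0]
Step 22: insert y at [6, 13, 21, 27, 29] -> counters=[0,0,5,3,0,0,6,0,0,0,0,0,2,3,0,0,0,2,0,0,0,3,0,0,3,3,0,3,2,5,0,0,0]
Step 23: insert qt at [1, 4, 10, 22, 29] -> counters=[0,1,5,3,1,0,6,0,0,0,1,0,2,3,0,0,0,2,0,0,0,3,1,0,3,3,0,3,2,6,0,0,0]
Query qt: check counters[1]=1 counters[4]=1 counters[10]=1 counters[22]=1 counters[29]=6 -> maybe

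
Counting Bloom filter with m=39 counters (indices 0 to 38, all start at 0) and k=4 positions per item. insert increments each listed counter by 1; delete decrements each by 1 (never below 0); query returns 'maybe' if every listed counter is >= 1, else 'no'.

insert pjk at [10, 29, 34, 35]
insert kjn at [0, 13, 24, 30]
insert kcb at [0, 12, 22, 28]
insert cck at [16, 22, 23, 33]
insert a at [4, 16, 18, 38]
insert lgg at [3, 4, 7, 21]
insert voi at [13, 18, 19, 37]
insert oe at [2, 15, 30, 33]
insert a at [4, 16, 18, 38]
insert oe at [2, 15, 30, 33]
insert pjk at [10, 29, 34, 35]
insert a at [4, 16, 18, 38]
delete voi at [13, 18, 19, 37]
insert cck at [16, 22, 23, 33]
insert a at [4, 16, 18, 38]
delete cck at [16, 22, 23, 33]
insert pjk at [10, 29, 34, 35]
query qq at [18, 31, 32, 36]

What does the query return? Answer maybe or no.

Step 1: insert pjk at [10, 29, 34, 35] -> counters=[0,0,0,0,0,0,0,0,0,0,1,0,0,0,0,0,0,0,0,0,0,0,0,0,0,0,0,0,0,1,0,0,0,0,1,1,0,0,0]
Step 2: insert kjn at [0, 13, 24, 30] -> counters=[1,0,0,0,0,0,0,0,0,0,1,0,0,1,0,0,0,0,0,0,0,0,0,0,1,0,0,0,0,1,1,0,0,0,1,1,0,0,0]
Step 3: insert kcb at [0, 12, 22, 28] -> counters=[2,0,0,0,0,0,0,0,0,0,1,0,1,1,0,0,0,0,0,0,0,0,1,0,1,0,0,0,1,1,1,0,0,0,1,1,0,0,0]
Step 4: insert cck at [16, 22, 23, 33] -> counters=[2,0,0,0,0,0,0,0,0,0,1,0,1,1,0,0,1,0,0,0,0,0,2,1,1,0,0,0,1,1,1,0,0,1,1,1,0,0,0]
Step 5: insert a at [4, 16, 18, 38] -> counters=[2,0,0,0,1,0,0,0,0,0,1,0,1,1,0,0,2,0,1,0,0,0,2,1,1,0,0,0,1,1,1,0,0,1,1,1,0,0,1]
Step 6: insert lgg at [3, 4, 7, 21] -> counters=[2,0,0,1,2,0,0,1,0,0,1,0,1,1,0,0,2,0,1,0,0,1,2,1,1,0,0,0,1,1,1,0,0,1,1,1,0,0,1]
Step 7: insert voi at [13, 18, 19, 37] -> counters=[2,0,0,1,2,0,0,1,0,0,1,0,1,2,0,0,2,0,2,1,0,1,2,1,1,0,0,0,1,1,1,0,0,1,1,1,0,1,1]
Step 8: insert oe at [2, 15, 30, 33] -> counters=[2,0,1,1,2,0,0,1,0,0,1,0,1,2,0,1,2,0,2,1,0,1,2,1,1,0,0,0,1,1,2,0,0,2,1,1,0,1,1]
Step 9: insert a at [4, 16, 18, 38] -> counters=[2,0,1,1,3,0,0,1,0,0,1,0,1,2,0,1,3,0,3,1,0,1,2,1,1,0,0,0,1,1,2,0,0,2,1,1,0,1,2]
Step 10: insert oe at [2, 15, 30, 33] -> counters=[2,0,2,1,3,0,0,1,0,0,1,0,1,2,0,2,3,0,3,1,0,1,2,1,1,0,0,0,1,1,3,0,0,3,1,1,0,1,2]
Step 11: insert pjk at [10, 29, 34, 35] -> counters=[2,0,2,1,3,0,0,1,0,0,2,0,1,2,0,2,3,0,3,1,0,1,2,1,1,0,0,0,1,2,3,0,0,3,2,2,0,1,2]
Step 12: insert a at [4, 16, 18, 38] -> counters=[2,0,2,1,4,0,0,1,0,0,2,0,1,2,0,2,4,0,4,1,0,1,2,1,1,0,0,0,1,2,3,0,0,3,2,2,0,1,3]
Step 13: delete voi at [13, 18, 19, 37] -> counters=[2,0,2,1,4,0,0,1,0,0,2,0,1,1,0,2,4,0,3,0,0,1,2,1,1,0,0,0,1,2,3,0,0,3,2,2,0,0,3]
Step 14: insert cck at [16, 22, 23, 33] -> counters=[2,0,2,1,4,0,0,1,0,0,2,0,1,1,0,2,5,0,3,0,0,1,3,2,1,0,0,0,1,2,3,0,0,4,2,2,0,0,3]
Step 15: insert a at [4, 16, 18, 38] -> counters=[2,0,2,1,5,0,0,1,0,0,2,0,1,1,0,2,6,0,4,0,0,1,3,2,1,0,0,0,1,2,3,0,0,4,2,2,0,0,4]
Step 16: delete cck at [16, 22, 23, 33] -> counters=[2,0,2,1,5,0,0,1,0,0,2,0,1,1,0,2,5,0,4,0,0,1,2,1,1,0,0,0,1,2,3,0,0,3,2,2,0,0,4]
Step 17: insert pjk at [10, 29, 34, 35] -> counters=[2,0,2,1,5,0,0,1,0,0,3,0,1,1,0,2,5,0,4,0,0,1,2,1,1,0,0,0,1,3,3,0,0,3,3,3,0,0,4]
Query qq: check counters[18]=4 counters[31]=0 counters[32]=0 counters[36]=0 -> no

Answer: no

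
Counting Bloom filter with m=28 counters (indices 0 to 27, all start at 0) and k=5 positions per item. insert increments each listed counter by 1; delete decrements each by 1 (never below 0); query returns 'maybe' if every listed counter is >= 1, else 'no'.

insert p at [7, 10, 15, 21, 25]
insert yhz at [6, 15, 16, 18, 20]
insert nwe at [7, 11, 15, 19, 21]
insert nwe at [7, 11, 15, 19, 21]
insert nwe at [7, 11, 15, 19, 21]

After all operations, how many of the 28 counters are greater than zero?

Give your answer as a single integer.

Answer: 11

Derivation:
Step 1: insert p at [7, 10, 15, 21, 25] -> counters=[0,0,0,0,0,0,0,1,0,0,1,0,0,0,0,1,0,0,0,0,0,1,0,0,0,1,0,0]
Step 2: insert yhz at [6, 15, 16, 18, 20] -> counters=[0,0,0,0,0,0,1,1,0,0,1,0,0,0,0,2,1,0,1,0,1,1,0,0,0,1,0,0]
Step 3: insert nwe at [7, 11, 15, 19, 21] -> counters=[0,0,0,0,0,0,1,2,0,0,1,1,0,0,0,3,1,0,1,1,1,2,0,0,0,1,0,0]
Step 4: insert nwe at [7, 11, 15, 19, 21] -> counters=[0,0,0,0,0,0,1,3,0,0,1,2,0,0,0,4,1,0,1,2,1,3,0,0,0,1,0,0]
Step 5: insert nwe at [7, 11, 15, 19, 21] -> counters=[0,0,0,0,0,0,1,4,0,0,1,3,0,0,0,5,1,0,1,3,1,4,0,0,0,1,0,0]
Final counters=[0,0,0,0,0,0,1,4,0,0,1,3,0,0,0,5,1,0,1,3,1,4,0,0,0,1,0,0] -> 11 nonzero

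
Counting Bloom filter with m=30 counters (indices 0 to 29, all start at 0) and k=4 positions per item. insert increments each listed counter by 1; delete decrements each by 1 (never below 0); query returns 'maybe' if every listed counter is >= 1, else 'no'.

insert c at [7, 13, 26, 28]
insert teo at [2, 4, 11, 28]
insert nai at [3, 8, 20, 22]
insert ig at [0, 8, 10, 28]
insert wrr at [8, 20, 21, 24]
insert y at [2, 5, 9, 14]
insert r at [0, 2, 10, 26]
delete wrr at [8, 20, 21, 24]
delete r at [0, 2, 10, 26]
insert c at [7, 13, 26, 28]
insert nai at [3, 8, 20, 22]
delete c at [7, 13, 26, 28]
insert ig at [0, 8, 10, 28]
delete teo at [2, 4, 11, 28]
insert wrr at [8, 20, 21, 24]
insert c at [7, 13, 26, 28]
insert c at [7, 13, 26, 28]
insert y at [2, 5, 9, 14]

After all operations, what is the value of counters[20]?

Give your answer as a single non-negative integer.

Step 1: insert c at [7, 13, 26, 28] -> counters=[0,0,0,0,0,0,0,1,0,0,0,0,0,1,0,0,0,0,0,0,0,0,0,0,0,0,1,0,1,0]
Step 2: insert teo at [2, 4, 11, 28] -> counters=[0,0,1,0,1,0,0,1,0,0,0,1,0,1,0,0,0,0,0,0,0,0,0,0,0,0,1,0,2,0]
Step 3: insert nai at [3, 8, 20, 22] -> counters=[0,0,1,1,1,0,0,1,1,0,0,1,0,1,0,0,0,0,0,0,1,0,1,0,0,0,1,0,2,0]
Step 4: insert ig at [0, 8, 10, 28] -> counters=[1,0,1,1,1,0,0,1,2,0,1,1,0,1,0,0,0,0,0,0,1,0,1,0,0,0,1,0,3,0]
Step 5: insert wrr at [8, 20, 21, 24] -> counters=[1,0,1,1,1,0,0,1,3,0,1,1,0,1,0,0,0,0,0,0,2,1,1,0,1,0,1,0,3,0]
Step 6: insert y at [2, 5, 9, 14] -> counters=[1,0,2,1,1,1,0,1,3,1,1,1,0,1,1,0,0,0,0,0,2,1,1,0,1,0,1,0,3,0]
Step 7: insert r at [0, 2, 10, 26] -> counters=[2,0,3,1,1,1,0,1,3,1,2,1,0,1,1,0,0,0,0,0,2,1,1,0,1,0,2,0,3,0]
Step 8: delete wrr at [8, 20, 21, 24] -> counters=[2,0,3,1,1,1,0,1,2,1,2,1,0,1,1,0,0,0,0,0,1,0,1,0,0,0,2,0,3,0]
Step 9: delete r at [0, 2, 10, 26] -> counters=[1,0,2,1,1,1,0,1,2,1,1,1,0,1,1,0,0,0,0,0,1,0,1,0,0,0,1,0,3,0]
Step 10: insert c at [7, 13, 26, 28] -> counters=[1,0,2,1,1,1,0,2,2,1,1,1,0,2,1,0,0,0,0,0,1,0,1,0,0,0,2,0,4,0]
Step 11: insert nai at [3, 8, 20, 22] -> counters=[1,0,2,2,1,1,0,2,3,1,1,1,0,2,1,0,0,0,0,0,2,0,2,0,0,0,2,0,4,0]
Step 12: delete c at [7, 13, 26, 28] -> counters=[1,0,2,2,1,1,0,1,3,1,1,1,0,1,1,0,0,0,0,0,2,0,2,0,0,0,1,0,3,0]
Step 13: insert ig at [0, 8, 10, 28] -> counters=[2,0,2,2,1,1,0,1,4,1,2,1,0,1,1,0,0,0,0,0,2,0,2,0,0,0,1,0,4,0]
Step 14: delete teo at [2, 4, 11, 28] -> counters=[2,0,1,2,0,1,0,1,4,1,2,0,0,1,1,0,0,0,0,0,2,0,2,0,0,0,1,0,3,0]
Step 15: insert wrr at [8, 20, 21, 24] -> counters=[2,0,1,2,0,1,0,1,5,1,2,0,0,1,1,0,0,0,0,0,3,1,2,0,1,0,1,0,3,0]
Step 16: insert c at [7, 13, 26, 28] -> counters=[2,0,1,2,0,1,0,2,5,1,2,0,0,2,1,0,0,0,0,0,3,1,2,0,1,0,2,0,4,0]
Step 17: insert c at [7, 13, 26, 28] -> counters=[2,0,1,2,0,1,0,3,5,1,2,0,0,3,1,0,0,0,0,0,3,1,2,0,1,0,3,0,5,0]
Step 18: insert y at [2, 5, 9, 14] -> counters=[2,0,2,2,0,2,0,3,5,2,2,0,0,3,2,0,0,0,0,0,3,1,2,0,1,0,3,0,5,0]
Final counters=[2,0,2,2,0,2,0,3,5,2,2,0,0,3,2,0,0,0,0,0,3,1,2,0,1,0,3,0,5,0] -> counters[20]=3

Answer: 3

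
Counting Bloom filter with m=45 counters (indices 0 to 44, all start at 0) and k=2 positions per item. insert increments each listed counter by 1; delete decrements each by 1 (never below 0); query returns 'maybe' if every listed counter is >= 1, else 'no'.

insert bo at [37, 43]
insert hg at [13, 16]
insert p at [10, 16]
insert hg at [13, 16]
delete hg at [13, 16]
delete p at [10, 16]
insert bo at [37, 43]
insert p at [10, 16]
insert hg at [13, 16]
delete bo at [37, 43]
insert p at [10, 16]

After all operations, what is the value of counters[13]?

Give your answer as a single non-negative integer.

Step 1: insert bo at [37, 43] -> counters=[0,0,0,0,0,0,0,0,0,0,0,0,0,0,0,0,0,0,0,0,0,0,0,0,0,0,0,0,0,0,0,0,0,0,0,0,0,1,0,0,0,0,0,1,0]
Step 2: insert hg at [13, 16] -> counters=[0,0,0,0,0,0,0,0,0,0,0,0,0,1,0,0,1,0,0,0,0,0,0,0,0,0,0,0,0,0,0,0,0,0,0,0,0,1,0,0,0,0,0,1,0]
Step 3: insert p at [10, 16] -> counters=[0,0,0,0,0,0,0,0,0,0,1,0,0,1,0,0,2,0,0,0,0,0,0,0,0,0,0,0,0,0,0,0,0,0,0,0,0,1,0,0,0,0,0,1,0]
Step 4: insert hg at [13, 16] -> counters=[0,0,0,0,0,0,0,0,0,0,1,0,0,2,0,0,3,0,0,0,0,0,0,0,0,0,0,0,0,0,0,0,0,0,0,0,0,1,0,0,0,0,0,1,0]
Step 5: delete hg at [13, 16] -> counters=[0,0,0,0,0,0,0,0,0,0,1,0,0,1,0,0,2,0,0,0,0,0,0,0,0,0,0,0,0,0,0,0,0,0,0,0,0,1,0,0,0,0,0,1,0]
Step 6: delete p at [10, 16] -> counters=[0,0,0,0,0,0,0,0,0,0,0,0,0,1,0,0,1,0,0,0,0,0,0,0,0,0,0,0,0,0,0,0,0,0,0,0,0,1,0,0,0,0,0,1,0]
Step 7: insert bo at [37, 43] -> counters=[0,0,0,0,0,0,0,0,0,0,0,0,0,1,0,0,1,0,0,0,0,0,0,0,0,0,0,0,0,0,0,0,0,0,0,0,0,2,0,0,0,0,0,2,0]
Step 8: insert p at [10, 16] -> counters=[0,0,0,0,0,0,0,0,0,0,1,0,0,1,0,0,2,0,0,0,0,0,0,0,0,0,0,0,0,0,0,0,0,0,0,0,0,2,0,0,0,0,0,2,0]
Step 9: insert hg at [13, 16] -> counters=[0,0,0,0,0,0,0,0,0,0,1,0,0,2,0,0,3,0,0,0,0,0,0,0,0,0,0,0,0,0,0,0,0,0,0,0,0,2,0,0,0,0,0,2,0]
Step 10: delete bo at [37, 43] -> counters=[0,0,0,0,0,0,0,0,0,0,1,0,0,2,0,0,3,0,0,0,0,0,0,0,0,0,0,0,0,0,0,0,0,0,0,0,0,1,0,0,0,0,0,1,0]
Step 11: insert p at [10, 16] -> counters=[0,0,0,0,0,0,0,0,0,0,2,0,0,2,0,0,4,0,0,0,0,0,0,0,0,0,0,0,0,0,0,0,0,0,0,0,0,1,0,0,0,0,0,1,0]
Final counters=[0,0,0,0,0,0,0,0,0,0,2,0,0,2,0,0,4,0,0,0,0,0,0,0,0,0,0,0,0,0,0,0,0,0,0,0,0,1,0,0,0,0,0,1,0] -> counters[13]=2

Answer: 2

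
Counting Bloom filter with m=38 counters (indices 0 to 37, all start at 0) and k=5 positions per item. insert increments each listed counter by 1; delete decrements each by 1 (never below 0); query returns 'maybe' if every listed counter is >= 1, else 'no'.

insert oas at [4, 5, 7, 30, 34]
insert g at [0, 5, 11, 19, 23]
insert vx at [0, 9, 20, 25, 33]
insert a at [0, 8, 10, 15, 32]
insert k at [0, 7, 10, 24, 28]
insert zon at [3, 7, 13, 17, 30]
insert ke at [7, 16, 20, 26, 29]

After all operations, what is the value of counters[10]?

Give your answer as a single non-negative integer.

Answer: 2

Derivation:
Step 1: insert oas at [4, 5, 7, 30, 34] -> counters=[0,0,0,0,1,1,0,1,0,0,0,0,0,0,0,0,0,0,0,0,0,0,0,0,0,0,0,0,0,0,1,0,0,0,1,0,0,0]
Step 2: insert g at [0, 5, 11, 19, 23] -> counters=[1,0,0,0,1,2,0,1,0,0,0,1,0,0,0,0,0,0,0,1,0,0,0,1,0,0,0,0,0,0,1,0,0,0,1,0,0,0]
Step 3: insert vx at [0, 9, 20, 25, 33] -> counters=[2,0,0,0,1,2,0,1,0,1,0,1,0,0,0,0,0,0,0,1,1,0,0,1,0,1,0,0,0,0,1,0,0,1,1,0,0,0]
Step 4: insert a at [0, 8, 10, 15, 32] -> counters=[3,0,0,0,1,2,0,1,1,1,1,1,0,0,0,1,0,0,0,1,1,0,0,1,0,1,0,0,0,0,1,0,1,1,1,0,0,0]
Step 5: insert k at [0, 7, 10, 24, 28] -> counters=[4,0,0,0,1,2,0,2,1,1,2,1,0,0,0,1,0,0,0,1,1,0,0,1,1,1,0,0,1,0,1,0,1,1,1,0,0,0]
Step 6: insert zon at [3, 7, 13, 17, 30] -> counters=[4,0,0,1,1,2,0,3,1,1,2,1,0,1,0,1,0,1,0,1,1,0,0,1,1,1,0,0,1,0,2,0,1,1,1,0,0,0]
Step 7: insert ke at [7, 16, 20, 26, 29] -> counters=[4,0,0,1,1,2,0,4,1,1,2,1,0,1,0,1,1,1,0,1,2,0,0,1,1,1,1,0,1,1,2,0,1,1,1,0,0,0]
Final counters=[4,0,0,1,1,2,0,4,1,1,2,1,0,1,0,1,1,1,0,1,2,0,0,1,1,1,1,0,1,1,2,0,1,1,1,0,0,0] -> counters[10]=2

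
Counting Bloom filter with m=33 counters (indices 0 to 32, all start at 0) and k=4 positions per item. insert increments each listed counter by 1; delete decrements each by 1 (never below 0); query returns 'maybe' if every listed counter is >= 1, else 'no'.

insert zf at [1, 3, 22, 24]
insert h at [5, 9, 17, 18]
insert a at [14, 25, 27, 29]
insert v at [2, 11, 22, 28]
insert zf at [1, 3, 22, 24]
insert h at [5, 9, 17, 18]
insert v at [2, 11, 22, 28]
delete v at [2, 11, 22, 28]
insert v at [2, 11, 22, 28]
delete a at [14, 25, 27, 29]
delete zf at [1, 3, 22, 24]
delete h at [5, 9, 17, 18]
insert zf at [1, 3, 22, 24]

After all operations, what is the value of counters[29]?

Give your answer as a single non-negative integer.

Step 1: insert zf at [1, 3, 22, 24] -> counters=[0,1,0,1,0,0,0,0,0,0,0,0,0,0,0,0,0,0,0,0,0,0,1,0,1,0,0,0,0,0,0,0,0]
Step 2: insert h at [5, 9, 17, 18] -> counters=[0,1,0,1,0,1,0,0,0,1,0,0,0,0,0,0,0,1,1,0,0,0,1,0,1,0,0,0,0,0,0,0,0]
Step 3: insert a at [14, 25, 27, 29] -> counters=[0,1,0,1,0,1,0,0,0,1,0,0,0,0,1,0,0,1,1,0,0,0,1,0,1,1,0,1,0,1,0,0,0]
Step 4: insert v at [2, 11, 22, 28] -> counters=[0,1,1,1,0,1,0,0,0,1,0,1,0,0,1,0,0,1,1,0,0,0,2,0,1,1,0,1,1,1,0,0,0]
Step 5: insert zf at [1, 3, 22, 24] -> counters=[0,2,1,2,0,1,0,0,0,1,0,1,0,0,1,0,0,1,1,0,0,0,3,0,2,1,0,1,1,1,0,0,0]
Step 6: insert h at [5, 9, 17, 18] -> counters=[0,2,1,2,0,2,0,0,0,2,0,1,0,0,1,0,0,2,2,0,0,0,3,0,2,1,0,1,1,1,0,0,0]
Step 7: insert v at [2, 11, 22, 28] -> counters=[0,2,2,2,0,2,0,0,0,2,0,2,0,0,1,0,0,2,2,0,0,0,4,0,2,1,0,1,2,1,0,0,0]
Step 8: delete v at [2, 11, 22, 28] -> counters=[0,2,1,2,0,2,0,0,0,2,0,1,0,0,1,0,0,2,2,0,0,0,3,0,2,1,0,1,1,1,0,0,0]
Step 9: insert v at [2, 11, 22, 28] -> counters=[0,2,2,2,0,2,0,0,0,2,0,2,0,0,1,0,0,2,2,0,0,0,4,0,2,1,0,1,2,1,0,0,0]
Step 10: delete a at [14, 25, 27, 29] -> counters=[0,2,2,2,0,2,0,0,0,2,0,2,0,0,0,0,0,2,2,0,0,0,4,0,2,0,0,0,2,0,0,0,0]
Step 11: delete zf at [1, 3, 22, 24] -> counters=[0,1,2,1,0,2,0,0,0,2,0,2,0,0,0,0,0,2,2,0,0,0,3,0,1,0,0,0,2,0,0,0,0]
Step 12: delete h at [5, 9, 17, 18] -> counters=[0,1,2,1,0,1,0,0,0,1,0,2,0,0,0,0,0,1,1,0,0,0,3,0,1,0,0,0,2,0,0,0,0]
Step 13: insert zf at [1, 3, 22, 24] -> counters=[0,2,2,2,0,1,0,0,0,1,0,2,0,0,0,0,0,1,1,0,0,0,4,0,2,0,0,0,2,0,0,0,0]
Final counters=[0,2,2,2,0,1,0,0,0,1,0,2,0,0,0,0,0,1,1,0,0,0,4,0,2,0,0,0,2,0,0,0,0] -> counters[29]=0

Answer: 0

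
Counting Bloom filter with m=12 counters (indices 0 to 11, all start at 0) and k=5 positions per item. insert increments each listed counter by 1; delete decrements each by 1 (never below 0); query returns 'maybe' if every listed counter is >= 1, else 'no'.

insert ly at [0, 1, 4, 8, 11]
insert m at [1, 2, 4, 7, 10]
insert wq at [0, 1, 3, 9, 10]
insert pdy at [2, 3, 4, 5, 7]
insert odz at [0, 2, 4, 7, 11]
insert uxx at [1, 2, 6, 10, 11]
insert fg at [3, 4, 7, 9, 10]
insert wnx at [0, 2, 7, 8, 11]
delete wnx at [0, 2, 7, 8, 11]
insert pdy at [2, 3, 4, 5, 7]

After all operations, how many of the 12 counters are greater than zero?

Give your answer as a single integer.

Answer: 12

Derivation:
Step 1: insert ly at [0, 1, 4, 8, 11] -> counters=[1,1,0,0,1,0,0,0,1,0,0,1]
Step 2: insert m at [1, 2, 4, 7, 10] -> counters=[1,2,1,0,2,0,0,1,1,0,1,1]
Step 3: insert wq at [0, 1, 3, 9, 10] -> counters=[2,3,1,1,2,0,0,1,1,1,2,1]
Step 4: insert pdy at [2, 3, 4, 5, 7] -> counters=[2,3,2,2,3,1,0,2,1,1,2,1]
Step 5: insert odz at [0, 2, 4, 7, 11] -> counters=[3,3,3,2,4,1,0,3,1,1,2,2]
Step 6: insert uxx at [1, 2, 6, 10, 11] -> counters=[3,4,4,2,4,1,1,3,1,1,3,3]
Step 7: insert fg at [3, 4, 7, 9, 10] -> counters=[3,4,4,3,5,1,1,4,1,2,4,3]
Step 8: insert wnx at [0, 2, 7, 8, 11] -> counters=[4,4,5,3,5,1,1,5,2,2,4,4]
Step 9: delete wnx at [0, 2, 7, 8, 11] -> counters=[3,4,4,3,5,1,1,4,1,2,4,3]
Step 10: insert pdy at [2, 3, 4, 5, 7] -> counters=[3,4,5,4,6,2,1,5,1,2,4,3]
Final counters=[3,4,5,4,6,2,1,5,1,2,4,3] -> 12 nonzero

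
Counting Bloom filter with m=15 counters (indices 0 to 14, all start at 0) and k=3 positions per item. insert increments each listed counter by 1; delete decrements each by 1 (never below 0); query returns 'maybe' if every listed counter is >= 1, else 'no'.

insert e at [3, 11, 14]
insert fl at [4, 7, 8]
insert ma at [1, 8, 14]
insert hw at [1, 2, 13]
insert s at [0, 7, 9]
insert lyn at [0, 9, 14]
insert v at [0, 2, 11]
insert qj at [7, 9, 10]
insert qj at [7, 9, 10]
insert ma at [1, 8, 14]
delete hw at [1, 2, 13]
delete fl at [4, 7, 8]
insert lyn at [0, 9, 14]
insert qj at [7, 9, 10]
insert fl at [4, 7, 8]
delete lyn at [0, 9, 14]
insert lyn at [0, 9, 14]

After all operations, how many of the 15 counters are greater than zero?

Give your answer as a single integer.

Answer: 11

Derivation:
Step 1: insert e at [3, 11, 14] -> counters=[0,0,0,1,0,0,0,0,0,0,0,1,0,0,1]
Step 2: insert fl at [4, 7, 8] -> counters=[0,0,0,1,1,0,0,1,1,0,0,1,0,0,1]
Step 3: insert ma at [1, 8, 14] -> counters=[0,1,0,1,1,0,0,1,2,0,0,1,0,0,2]
Step 4: insert hw at [1, 2, 13] -> counters=[0,2,1,1,1,0,0,1,2,0,0,1,0,1,2]
Step 5: insert s at [0, 7, 9] -> counters=[1,2,1,1,1,0,0,2,2,1,0,1,0,1,2]
Step 6: insert lyn at [0, 9, 14] -> counters=[2,2,1,1,1,0,0,2,2,2,0,1,0,1,3]
Step 7: insert v at [0, 2, 11] -> counters=[3,2,2,1,1,0,0,2,2,2,0,2,0,1,3]
Step 8: insert qj at [7, 9, 10] -> counters=[3,2,2,1,1,0,0,3,2,3,1,2,0,1,3]
Step 9: insert qj at [7, 9, 10] -> counters=[3,2,2,1,1,0,0,4,2,4,2,2,0,1,3]
Step 10: insert ma at [1, 8, 14] -> counters=[3,3,2,1,1,0,0,4,3,4,2,2,0,1,4]
Step 11: delete hw at [1, 2, 13] -> counters=[3,2,1,1,1,0,0,4,3,4,2,2,0,0,4]
Step 12: delete fl at [4, 7, 8] -> counters=[3,2,1,1,0,0,0,3,2,4,2,2,0,0,4]
Step 13: insert lyn at [0, 9, 14] -> counters=[4,2,1,1,0,0,0,3,2,5,2,2,0,0,5]
Step 14: insert qj at [7, 9, 10] -> counters=[4,2,1,1,0,0,0,4,2,6,3,2,0,0,5]
Step 15: insert fl at [4, 7, 8] -> counters=[4,2,1,1,1,0,0,5,3,6,3,2,0,0,5]
Step 16: delete lyn at [0, 9, 14] -> counters=[3,2,1,1,1,0,0,5,3,5,3,2,0,0,4]
Step 17: insert lyn at [0, 9, 14] -> counters=[4,2,1,1,1,0,0,5,3,6,3,2,0,0,5]
Final counters=[4,2,1,1,1,0,0,5,3,6,3,2,0,0,5] -> 11 nonzero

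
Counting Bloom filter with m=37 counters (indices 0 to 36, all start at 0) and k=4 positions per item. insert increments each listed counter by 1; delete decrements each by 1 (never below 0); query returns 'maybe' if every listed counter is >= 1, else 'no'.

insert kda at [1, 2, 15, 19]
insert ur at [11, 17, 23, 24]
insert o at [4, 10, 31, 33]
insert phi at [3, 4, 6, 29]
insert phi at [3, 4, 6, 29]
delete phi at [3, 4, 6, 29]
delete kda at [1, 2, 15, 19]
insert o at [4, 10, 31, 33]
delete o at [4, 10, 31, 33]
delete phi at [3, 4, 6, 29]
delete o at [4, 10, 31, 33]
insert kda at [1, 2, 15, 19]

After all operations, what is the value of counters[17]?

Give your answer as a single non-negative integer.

Step 1: insert kda at [1, 2, 15, 19] -> counters=[0,1,1,0,0,0,0,0,0,0,0,0,0,0,0,1,0,0,0,1,0,0,0,0,0,0,0,0,0,0,0,0,0,0,0,0,0]
Step 2: insert ur at [11, 17, 23, 24] -> counters=[0,1,1,0,0,0,0,0,0,0,0,1,0,0,0,1,0,1,0,1,0,0,0,1,1,0,0,0,0,0,0,0,0,0,0,0,0]
Step 3: insert o at [4, 10, 31, 33] -> counters=[0,1,1,0,1,0,0,0,0,0,1,1,0,0,0,1,0,1,0,1,0,0,0,1,1,0,0,0,0,0,0,1,0,1,0,0,0]
Step 4: insert phi at [3, 4, 6, 29] -> counters=[0,1,1,1,2,0,1,0,0,0,1,1,0,0,0,1,0,1,0,1,0,0,0,1,1,0,0,0,0,1,0,1,0,1,0,0,0]
Step 5: insert phi at [3, 4, 6, 29] -> counters=[0,1,1,2,3,0,2,0,0,0,1,1,0,0,0,1,0,1,0,1,0,0,0,1,1,0,0,0,0,2,0,1,0,1,0,0,0]
Step 6: delete phi at [3, 4, 6, 29] -> counters=[0,1,1,1,2,0,1,0,0,0,1,1,0,0,0,1,0,1,0,1,0,0,0,1,1,0,0,0,0,1,0,1,0,1,0,0,0]
Step 7: delete kda at [1, 2, 15, 19] -> counters=[0,0,0,1,2,0,1,0,0,0,1,1,0,0,0,0,0,1,0,0,0,0,0,1,1,0,0,0,0,1,0,1,0,1,0,0,0]
Step 8: insert o at [4, 10, 31, 33] -> counters=[0,0,0,1,3,0,1,0,0,0,2,1,0,0,0,0,0,1,0,0,0,0,0,1,1,0,0,0,0,1,0,2,0,2,0,0,0]
Step 9: delete o at [4, 10, 31, 33] -> counters=[0,0,0,1,2,0,1,0,0,0,1,1,0,0,0,0,0,1,0,0,0,0,0,1,1,0,0,0,0,1,0,1,0,1,0,0,0]
Step 10: delete phi at [3, 4, 6, 29] -> counters=[0,0,0,0,1,0,0,0,0,0,1,1,0,0,0,0,0,1,0,0,0,0,0,1,1,0,0,0,0,0,0,1,0,1,0,0,0]
Step 11: delete o at [4, 10, 31, 33] -> counters=[0,0,0,0,0,0,0,0,0,0,0,1,0,0,0,0,0,1,0,0,0,0,0,1,1,0,0,0,0,0,0,0,0,0,0,0,0]
Step 12: insert kda at [1, 2, 15, 19] -> counters=[0,1,1,0,0,0,0,0,0,0,0,1,0,0,0,1,0,1,0,1,0,0,0,1,1,0,0,0,0,0,0,0,0,0,0,0,0]
Final counters=[0,1,1,0,0,0,0,0,0,0,0,1,0,0,0,1,0,1,0,1,0,0,0,1,1,0,0,0,0,0,0,0,0,0,0,0,0] -> counters[17]=1

Answer: 1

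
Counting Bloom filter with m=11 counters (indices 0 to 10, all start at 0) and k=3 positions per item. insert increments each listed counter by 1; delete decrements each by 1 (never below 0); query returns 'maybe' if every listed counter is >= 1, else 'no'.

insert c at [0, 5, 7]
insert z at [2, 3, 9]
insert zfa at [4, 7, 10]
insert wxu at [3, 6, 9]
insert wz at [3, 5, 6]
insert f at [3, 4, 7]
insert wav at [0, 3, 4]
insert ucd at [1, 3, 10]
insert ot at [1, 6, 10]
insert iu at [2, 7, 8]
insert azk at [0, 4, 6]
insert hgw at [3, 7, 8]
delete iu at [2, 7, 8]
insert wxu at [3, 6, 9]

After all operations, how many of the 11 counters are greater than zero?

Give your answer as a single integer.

Answer: 11

Derivation:
Step 1: insert c at [0, 5, 7] -> counters=[1,0,0,0,0,1,0,1,0,0,0]
Step 2: insert z at [2, 3, 9] -> counters=[1,0,1,1,0,1,0,1,0,1,0]
Step 3: insert zfa at [4, 7, 10] -> counters=[1,0,1,1,1,1,0,2,0,1,1]
Step 4: insert wxu at [3, 6, 9] -> counters=[1,0,1,2,1,1,1,2,0,2,1]
Step 5: insert wz at [3, 5, 6] -> counters=[1,0,1,3,1,2,2,2,0,2,1]
Step 6: insert f at [3, 4, 7] -> counters=[1,0,1,4,2,2,2,3,0,2,1]
Step 7: insert wav at [0, 3, 4] -> counters=[2,0,1,5,3,2,2,3,0,2,1]
Step 8: insert ucd at [1, 3, 10] -> counters=[2,1,1,6,3,2,2,3,0,2,2]
Step 9: insert ot at [1, 6, 10] -> counters=[2,2,1,6,3,2,3,3,0,2,3]
Step 10: insert iu at [2, 7, 8] -> counters=[2,2,2,6,3,2,3,4,1,2,3]
Step 11: insert azk at [0, 4, 6] -> counters=[3,2,2,6,4,2,4,4,1,2,3]
Step 12: insert hgw at [3, 7, 8] -> counters=[3,2,2,7,4,2,4,5,2,2,3]
Step 13: delete iu at [2, 7, 8] -> counters=[3,2,1,7,4,2,4,4,1,2,3]
Step 14: insert wxu at [3, 6, 9] -> counters=[3,2,1,8,4,2,5,4,1,3,3]
Final counters=[3,2,1,8,4,2,5,4,1,3,3] -> 11 nonzero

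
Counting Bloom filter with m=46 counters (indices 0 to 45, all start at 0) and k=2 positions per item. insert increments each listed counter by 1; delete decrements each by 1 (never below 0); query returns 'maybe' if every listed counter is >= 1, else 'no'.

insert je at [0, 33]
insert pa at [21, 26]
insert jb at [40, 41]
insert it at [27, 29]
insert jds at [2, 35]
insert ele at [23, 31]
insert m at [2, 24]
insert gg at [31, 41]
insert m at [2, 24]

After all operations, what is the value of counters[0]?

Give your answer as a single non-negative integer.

Step 1: insert je at [0, 33] -> counters=[1,0,0,0,0,0,0,0,0,0,0,0,0,0,0,0,0,0,0,0,0,0,0,0,0,0,0,0,0,0,0,0,0,1,0,0,0,0,0,0,0,0,0,0,0,0]
Step 2: insert pa at [21, 26] -> counters=[1,0,0,0,0,0,0,0,0,0,0,0,0,0,0,0,0,0,0,0,0,1,0,0,0,0,1,0,0,0,0,0,0,1,0,0,0,0,0,0,0,0,0,0,0,0]
Step 3: insert jb at [40, 41] -> counters=[1,0,0,0,0,0,0,0,0,0,0,0,0,0,0,0,0,0,0,0,0,1,0,0,0,0,1,0,0,0,0,0,0,1,0,0,0,0,0,0,1,1,0,0,0,0]
Step 4: insert it at [27, 29] -> counters=[1,0,0,0,0,0,0,0,0,0,0,0,0,0,0,0,0,0,0,0,0,1,0,0,0,0,1,1,0,1,0,0,0,1,0,0,0,0,0,0,1,1,0,0,0,0]
Step 5: insert jds at [2, 35] -> counters=[1,0,1,0,0,0,0,0,0,0,0,0,0,0,0,0,0,0,0,0,0,1,0,0,0,0,1,1,0,1,0,0,0,1,0,1,0,0,0,0,1,1,0,0,0,0]
Step 6: insert ele at [23, 31] -> counters=[1,0,1,0,0,0,0,0,0,0,0,0,0,0,0,0,0,0,0,0,0,1,0,1,0,0,1,1,0,1,0,1,0,1,0,1,0,0,0,0,1,1,0,0,0,0]
Step 7: insert m at [2, 24] -> counters=[1,0,2,0,0,0,0,0,0,0,0,0,0,0,0,0,0,0,0,0,0,1,0,1,1,0,1,1,0,1,0,1,0,1,0,1,0,0,0,0,1,1,0,0,0,0]
Step 8: insert gg at [31, 41] -> counters=[1,0,2,0,0,0,0,0,0,0,0,0,0,0,0,0,0,0,0,0,0,1,0,1,1,0,1,1,0,1,0,2,0,1,0,1,0,0,0,0,1,2,0,0,0,0]
Step 9: insert m at [2, 24] -> counters=[1,0,3,0,0,0,0,0,0,0,0,0,0,0,0,0,0,0,0,0,0,1,0,1,2,0,1,1,0,1,0,2,0,1,0,1,0,0,0,0,1,2,0,0,0,0]
Final counters=[1,0,3,0,0,0,0,0,0,0,0,0,0,0,0,0,0,0,0,0,0,1,0,1,2,0,1,1,0,1,0,2,0,1,0,1,0,0,0,0,1,2,0,0,0,0] -> counters[0]=1

Answer: 1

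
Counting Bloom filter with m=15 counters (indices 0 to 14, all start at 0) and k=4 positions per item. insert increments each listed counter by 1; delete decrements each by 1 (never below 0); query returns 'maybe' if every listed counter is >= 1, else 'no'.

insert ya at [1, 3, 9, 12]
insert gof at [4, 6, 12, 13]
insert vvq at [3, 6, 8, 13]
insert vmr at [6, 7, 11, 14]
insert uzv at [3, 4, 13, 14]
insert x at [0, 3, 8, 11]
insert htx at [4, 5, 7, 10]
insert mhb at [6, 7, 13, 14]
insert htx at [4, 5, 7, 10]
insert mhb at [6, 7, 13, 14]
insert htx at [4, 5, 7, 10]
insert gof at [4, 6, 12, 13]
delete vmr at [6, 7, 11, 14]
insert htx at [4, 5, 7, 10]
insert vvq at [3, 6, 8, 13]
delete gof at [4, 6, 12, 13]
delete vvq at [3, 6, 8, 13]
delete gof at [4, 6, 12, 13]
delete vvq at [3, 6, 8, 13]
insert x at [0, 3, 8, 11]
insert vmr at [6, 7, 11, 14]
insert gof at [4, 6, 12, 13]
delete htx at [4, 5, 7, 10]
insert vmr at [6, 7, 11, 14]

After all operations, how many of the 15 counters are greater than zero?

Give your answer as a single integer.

Step 1: insert ya at [1, 3, 9, 12] -> counters=[0,1,0,1,0,0,0,0,0,1,0,0,1,0,0]
Step 2: insert gof at [4, 6, 12, 13] -> counters=[0,1,0,1,1,0,1,0,0,1,0,0,2,1,0]
Step 3: insert vvq at [3, 6, 8, 13] -> counters=[0,1,0,2,1,0,2,0,1,1,0,0,2,2,0]
Step 4: insert vmr at [6, 7, 11, 14] -> counters=[0,1,0,2,1,0,3,1,1,1,0,1,2,2,1]
Step 5: insert uzv at [3, 4, 13, 14] -> counters=[0,1,0,3,2,0,3,1,1,1,0,1,2,3,2]
Step 6: insert x at [0, 3, 8, 11] -> counters=[1,1,0,4,2,0,3,1,2,1,0,2,2,3,2]
Step 7: insert htx at [4, 5, 7, 10] -> counters=[1,1,0,4,3,1,3,2,2,1,1,2,2,3,2]
Step 8: insert mhb at [6, 7, 13, 14] -> counters=[1,1,0,4,3,1,4,3,2,1,1,2,2,4,3]
Step 9: insert htx at [4, 5, 7, 10] -> counters=[1,1,0,4,4,2,4,4,2,1,2,2,2,4,3]
Step 10: insert mhb at [6, 7, 13, 14] -> counters=[1,1,0,4,4,2,5,5,2,1,2,2,2,5,4]
Step 11: insert htx at [4, 5, 7, 10] -> counters=[1,1,0,4,5,3,5,6,2,1,3,2,2,5,4]
Step 12: insert gof at [4, 6, 12, 13] -> counters=[1,1,0,4,6,3,6,6,2,1,3,2,3,6,4]
Step 13: delete vmr at [6, 7, 11, 14] -> counters=[1,1,0,4,6,3,5,5,2,1,3,1,3,6,3]
Step 14: insert htx at [4, 5, 7, 10] -> counters=[1,1,0,4,7,4,5,6,2,1,4,1,3,6,3]
Step 15: insert vvq at [3, 6, 8, 13] -> counters=[1,1,0,5,7,4,6,6,3,1,4,1,3,7,3]
Step 16: delete gof at [4, 6, 12, 13] -> counters=[1,1,0,5,6,4,5,6,3,1,4,1,2,6,3]
Step 17: delete vvq at [3, 6, 8, 13] -> counters=[1,1,0,4,6,4,4,6,2,1,4,1,2,5,3]
Step 18: delete gof at [4, 6, 12, 13] -> counters=[1,1,0,4,5,4,3,6,2,1,4,1,1,4,3]
Step 19: delete vvq at [3, 6, 8, 13] -> counters=[1,1,0,3,5,4,2,6,1,1,4,1,1,3,3]
Step 20: insert x at [0, 3, 8, 11] -> counters=[2,1,0,4,5,4,2,6,2,1,4,2,1,3,3]
Step 21: insert vmr at [6, 7, 11, 14] -> counters=[2,1,0,4,5,4,3,7,2,1,4,3,1,3,4]
Step 22: insert gof at [4, 6, 12, 13] -> counters=[2,1,0,4,6,4,4,7,2,1,4,3,2,4,4]
Step 23: delete htx at [4, 5, 7, 10] -> counters=[2,1,0,4,5,3,4,6,2,1,3,3,2,4,4]
Step 24: insert vmr at [6, 7, 11, 14] -> counters=[2,1,0,4,5,3,5,7,2,1,3,4,2,4,5]
Final counters=[2,1,0,4,5,3,5,7,2,1,3,4,2,4,5] -> 14 nonzero

Answer: 14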